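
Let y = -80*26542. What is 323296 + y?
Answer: -1800064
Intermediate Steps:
y = -2123360
323296 + y = 323296 - 2123360 = -1800064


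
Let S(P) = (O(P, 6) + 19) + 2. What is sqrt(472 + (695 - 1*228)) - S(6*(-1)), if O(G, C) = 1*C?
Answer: -27 + sqrt(939) ≈ 3.6431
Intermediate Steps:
O(G, C) = C
S(P) = 27 (S(P) = (6 + 19) + 2 = 25 + 2 = 27)
sqrt(472 + (695 - 1*228)) - S(6*(-1)) = sqrt(472 + (695 - 1*228)) - 1*27 = sqrt(472 + (695 - 228)) - 27 = sqrt(472 + 467) - 27 = sqrt(939) - 27 = -27 + sqrt(939)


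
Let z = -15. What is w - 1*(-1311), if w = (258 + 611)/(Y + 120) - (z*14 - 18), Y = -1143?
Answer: 143048/93 ≈ 1538.2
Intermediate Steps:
w = 21125/93 (w = (258 + 611)/(-1143 + 120) - (-15*14 - 18) = 869/(-1023) - (-210 - 18) = 869*(-1/1023) - 1*(-228) = -79/93 + 228 = 21125/93 ≈ 227.15)
w - 1*(-1311) = 21125/93 - 1*(-1311) = 21125/93 + 1311 = 143048/93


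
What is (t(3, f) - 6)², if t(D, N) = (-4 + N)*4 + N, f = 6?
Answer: 64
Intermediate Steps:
t(D, N) = -16 + 5*N (t(D, N) = (-16 + 4*N) + N = -16 + 5*N)
(t(3, f) - 6)² = ((-16 + 5*6) - 6)² = ((-16 + 30) - 6)² = (14 - 6)² = 8² = 64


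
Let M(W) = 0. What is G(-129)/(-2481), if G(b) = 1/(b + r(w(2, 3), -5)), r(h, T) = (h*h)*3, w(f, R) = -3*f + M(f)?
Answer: 1/52101 ≈ 1.9193e-5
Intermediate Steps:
w(f, R) = -3*f (w(f, R) = -3*f + 0 = -3*f)
r(h, T) = 3*h² (r(h, T) = h²*3 = 3*h²)
G(b) = 1/(108 + b) (G(b) = 1/(b + 3*(-3*2)²) = 1/(b + 3*(-6)²) = 1/(b + 3*36) = 1/(b + 108) = 1/(108 + b))
G(-129)/(-2481) = 1/((108 - 129)*(-2481)) = -1/2481/(-21) = -1/21*(-1/2481) = 1/52101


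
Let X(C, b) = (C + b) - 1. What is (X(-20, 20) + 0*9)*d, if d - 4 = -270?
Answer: 266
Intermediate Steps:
d = -266 (d = 4 - 270 = -266)
X(C, b) = -1 + C + b
(X(-20, 20) + 0*9)*d = ((-1 - 20 + 20) + 0*9)*(-266) = (-1 + 0)*(-266) = -1*(-266) = 266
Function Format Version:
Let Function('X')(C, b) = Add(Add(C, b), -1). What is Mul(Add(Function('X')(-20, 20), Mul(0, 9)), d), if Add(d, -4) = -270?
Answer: 266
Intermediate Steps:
d = -266 (d = Add(4, -270) = -266)
Function('X')(C, b) = Add(-1, C, b)
Mul(Add(Function('X')(-20, 20), Mul(0, 9)), d) = Mul(Add(Add(-1, -20, 20), Mul(0, 9)), -266) = Mul(Add(-1, 0), -266) = Mul(-1, -266) = 266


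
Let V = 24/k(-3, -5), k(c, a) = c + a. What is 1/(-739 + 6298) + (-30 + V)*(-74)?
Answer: 13575079/5559 ≈ 2442.0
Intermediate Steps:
k(c, a) = a + c
V = -3 (V = 24/(-5 - 3) = 24/(-8) = 24*(-1/8) = -3)
1/(-739 + 6298) + (-30 + V)*(-74) = 1/(-739 + 6298) + (-30 - 3)*(-74) = 1/5559 - 33*(-74) = 1/5559 + 2442 = 13575079/5559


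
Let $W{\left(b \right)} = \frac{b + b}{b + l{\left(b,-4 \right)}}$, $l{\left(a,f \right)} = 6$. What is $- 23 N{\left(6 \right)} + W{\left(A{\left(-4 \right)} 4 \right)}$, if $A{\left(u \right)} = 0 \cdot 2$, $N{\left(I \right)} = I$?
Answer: $-138$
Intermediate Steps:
$A{\left(u \right)} = 0$
$W{\left(b \right)} = \frac{2 b}{6 + b}$ ($W{\left(b \right)} = \frac{b + b}{b + 6} = \frac{2 b}{6 + b}$)
$- 23 N{\left(6 \right)} + W{\left(A{\left(-4 \right)} 4 \right)} = \left(-23\right) 6 + \frac{2 \cdot 0 \cdot 4}{6 + 0 \cdot 4} = -138 + 2 \cdot 0 \frac{1}{6 + 0} = -138 + 2 \cdot 0 \cdot \frac{1}{6} = -138 + 0 = -138$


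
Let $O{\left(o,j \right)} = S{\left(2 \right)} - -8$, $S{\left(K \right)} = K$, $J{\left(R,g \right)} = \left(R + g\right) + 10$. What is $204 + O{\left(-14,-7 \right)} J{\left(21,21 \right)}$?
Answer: $724$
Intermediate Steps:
$J{\left(R,g \right)} = 10 + R + g$
$O{\left(o,j \right)} = 10$ ($O{\left(o,j \right)} = 2 - -8 = 2 + 8 = 10$)
$204 + O{\left(-14,-7 \right)} J{\left(21,21 \right)} = 204 + 10 \left(10 + 21 + 21\right) = 204 + 10 \cdot 52 = 204 + 520 = 724$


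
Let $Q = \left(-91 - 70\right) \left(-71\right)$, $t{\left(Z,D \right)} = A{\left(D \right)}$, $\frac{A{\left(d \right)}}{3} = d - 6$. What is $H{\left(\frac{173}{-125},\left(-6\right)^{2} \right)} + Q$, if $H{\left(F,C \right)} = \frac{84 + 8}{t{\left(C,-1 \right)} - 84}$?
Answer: $\frac{1200163}{105} \approx 11430.0$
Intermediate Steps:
$A{\left(d \right)} = -18 + 3 d$ ($A{\left(d \right)} = 3 \left(d - 6\right) = 3 \left(-6 + d\right) = -18 + 3 d$)
$t{\left(Z,D \right)} = -18 + 3 D$
$H{\left(F,C \right)} = - \frac{92}{105}$ ($H{\left(F,C \right)} = \frac{84 + 8}{\left(-18 + 3 \left(-1\right)\right) - 84} = \frac{92}{\left(-18 - 3\right) - 84} = \frac{92}{-21 - 84} = \frac{92}{-105} = 92 \left(- \frac{1}{105}\right) = - \frac{92}{105}$)
$Q = 11431$ ($Q = \left(-161\right) \left(-71\right) = 11431$)
$H{\left(\frac{173}{-125},\left(-6\right)^{2} \right)} + Q = - \frac{92}{105} + 11431 = \frac{1200163}{105}$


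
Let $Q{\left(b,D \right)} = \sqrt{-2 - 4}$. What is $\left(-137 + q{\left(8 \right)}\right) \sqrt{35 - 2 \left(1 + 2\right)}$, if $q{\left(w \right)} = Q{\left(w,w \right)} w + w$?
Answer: $\sqrt{29} \left(-129 + 8 i \sqrt{6}\right) \approx -694.69 + 105.53 i$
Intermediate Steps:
$Q{\left(b,D \right)} = i \sqrt{6}$ ($Q{\left(b,D \right)} = \sqrt{-6} = i \sqrt{6}$)
$q{\left(w \right)} = w + i w \sqrt{6}$ ($q{\left(w \right)} = i \sqrt{6} w + w = i w \sqrt{6} + w = w + i w \sqrt{6}$)
$\left(-137 + q{\left(8 \right)}\right) \sqrt{35 - 2 \left(1 + 2\right)} = \left(-137 + 8 \left(1 + i \sqrt{6}\right)\right) \sqrt{35 - 2 \left(1 + 2\right)} = \left(-137 + \left(8 + 8 i \sqrt{6}\right)\right) \sqrt{35 - 6} = \left(-129 + 8 i \sqrt{6}\right) \sqrt{35 - 6} = \left(-129 + 8 i \sqrt{6}\right) \sqrt{29} = \sqrt{29} \left(-129 + 8 i \sqrt{6}\right)$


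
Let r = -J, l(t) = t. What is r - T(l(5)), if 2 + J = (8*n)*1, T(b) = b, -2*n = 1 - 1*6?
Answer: -23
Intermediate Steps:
n = 5/2 (n = -(1 - 1*6)/2 = -(1 - 6)/2 = -½*(-5) = 5/2 ≈ 2.5000)
J = 18 (J = -2 + (8*(5/2))*1 = -2 + 20*1 = -2 + 20 = 18)
r = -18 (r = -1*18 = -18)
r - T(l(5)) = -18 - 1*5 = -18 - 5 = -23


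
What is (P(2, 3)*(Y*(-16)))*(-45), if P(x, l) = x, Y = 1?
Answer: 1440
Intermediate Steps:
(P(2, 3)*(Y*(-16)))*(-45) = (2*(1*(-16)))*(-45) = (2*(-16))*(-45) = -32*(-45) = 1440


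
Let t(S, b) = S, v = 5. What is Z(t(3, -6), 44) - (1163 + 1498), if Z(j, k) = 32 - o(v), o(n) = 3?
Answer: -2632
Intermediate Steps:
Z(j, k) = 29 (Z(j, k) = 32 - 1*3 = 32 - 3 = 29)
Z(t(3, -6), 44) - (1163 + 1498) = 29 - (1163 + 1498) = 29 - 1*2661 = 29 - 2661 = -2632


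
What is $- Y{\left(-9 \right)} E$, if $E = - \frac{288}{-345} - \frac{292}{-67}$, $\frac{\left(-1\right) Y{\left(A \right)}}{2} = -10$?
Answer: $- \frac{160048}{1541} \approx -103.86$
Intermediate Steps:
$Y{\left(A \right)} = 20$ ($Y{\left(A \right)} = \left(-2\right) \left(-10\right) = 20$)
$E = \frac{40012}{7705}$ ($E = \left(-288\right) \left(- \frac{1}{345}\right) - - \frac{292}{67} = \frac{96}{115} + \frac{292}{67} = \frac{40012}{7705} \approx 5.193$)
$- Y{\left(-9 \right)} E = \left(-1\right) 20 \cdot \frac{40012}{7705} = \left(-20\right) \frac{40012}{7705} = - \frac{160048}{1541}$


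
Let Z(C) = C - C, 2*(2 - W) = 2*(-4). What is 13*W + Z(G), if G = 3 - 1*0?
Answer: 78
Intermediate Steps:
G = 3 (G = 3 + 0 = 3)
W = 6 (W = 2 - (-4) = 2 - ½*(-8) = 2 + 4 = 6)
Z(C) = 0
13*W + Z(G) = 13*6 + 0 = 78 + 0 = 78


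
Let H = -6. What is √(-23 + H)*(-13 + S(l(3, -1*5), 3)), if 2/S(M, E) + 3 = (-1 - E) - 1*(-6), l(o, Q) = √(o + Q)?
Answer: -15*I*√29 ≈ -80.777*I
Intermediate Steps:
l(o, Q) = √(Q + o)
S(M, E) = 2/(2 - E) (S(M, E) = 2/(-3 + ((-1 - E) - 1*(-6))) = 2/(-3 + ((-1 - E) + 6)) = 2/(-3 + (5 - E)) = 2/(2 - E))
√(-23 + H)*(-13 + S(l(3, -1*5), 3)) = √(-23 - 6)*(-13 - 2/(-2 + 3)) = √(-29)*(-13 - 2/1) = (I*√29)*(-13 - 2*1) = (I*√29)*(-13 - 2) = (I*√29)*(-15) = -15*I*√29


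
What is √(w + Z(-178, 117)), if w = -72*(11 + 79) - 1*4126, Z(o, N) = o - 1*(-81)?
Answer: I*√10703 ≈ 103.46*I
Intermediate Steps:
Z(o, N) = 81 + o (Z(o, N) = o + 81 = 81 + o)
w = -10606 (w = -72*90 - 4126 = -6480 - 4126 = -10606)
√(w + Z(-178, 117)) = √(-10606 + (81 - 178)) = √(-10606 - 97) = √(-10703) = I*√10703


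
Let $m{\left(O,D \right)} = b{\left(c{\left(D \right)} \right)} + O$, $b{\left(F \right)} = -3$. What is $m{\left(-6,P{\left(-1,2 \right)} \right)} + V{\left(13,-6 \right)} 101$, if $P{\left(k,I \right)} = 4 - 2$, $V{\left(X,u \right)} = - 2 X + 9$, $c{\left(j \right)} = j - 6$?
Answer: $-1726$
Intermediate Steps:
$c{\left(j \right)} = -6 + j$ ($c{\left(j \right)} = j - 6 = -6 + j$)
$V{\left(X,u \right)} = 9 - 2 X$
$P{\left(k,I \right)} = 2$
$m{\left(O,D \right)} = -3 + O$
$m{\left(-6,P{\left(-1,2 \right)} \right)} + V{\left(13,-6 \right)} 101 = \left(-3 - 6\right) + \left(9 - 26\right) 101 = -9 + \left(9 - 26\right) 101 = -9 - 1717 = -1726$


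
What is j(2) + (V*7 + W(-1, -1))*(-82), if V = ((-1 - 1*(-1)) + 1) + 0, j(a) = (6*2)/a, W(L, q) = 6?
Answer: -1060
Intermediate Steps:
j(a) = 12/a
V = 1 (V = ((-1 + 1) + 1) + 0 = (0 + 1) + 0 = 1 + 0 = 1)
j(2) + (V*7 + W(-1, -1))*(-82) = 12/2 + (1*7 + 6)*(-82) = 12*(½) + (7 + 6)*(-82) = 6 + 13*(-82) = 6 - 1066 = -1060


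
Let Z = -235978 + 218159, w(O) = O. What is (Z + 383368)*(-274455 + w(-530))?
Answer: -100520491765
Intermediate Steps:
Z = -17819
(Z + 383368)*(-274455 + w(-530)) = (-17819 + 383368)*(-274455 - 530) = 365549*(-274985) = -100520491765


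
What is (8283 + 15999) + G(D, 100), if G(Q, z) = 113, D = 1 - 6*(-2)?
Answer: 24395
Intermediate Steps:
D = 13 (D = 1 + 12 = 13)
(8283 + 15999) + G(D, 100) = (8283 + 15999) + 113 = 24282 + 113 = 24395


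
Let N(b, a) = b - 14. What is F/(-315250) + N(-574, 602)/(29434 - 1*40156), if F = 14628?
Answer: 2377132/281675875 ≈ 0.0084392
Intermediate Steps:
N(b, a) = -14 + b
F/(-315250) + N(-574, 602)/(29434 - 1*40156) = 14628/(-315250) + (-14 - 574)/(29434 - 1*40156) = 14628*(-1/315250) - 588/(29434 - 40156) = -7314/157625 - 588/(-10722) = -7314/157625 - 588*(-1/10722) = -7314/157625 + 98/1787 = 2377132/281675875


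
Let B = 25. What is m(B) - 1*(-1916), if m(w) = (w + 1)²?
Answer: 2592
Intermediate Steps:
m(w) = (1 + w)²
m(B) - 1*(-1916) = (1 + 25)² - 1*(-1916) = 26² + 1916 = 676 + 1916 = 2592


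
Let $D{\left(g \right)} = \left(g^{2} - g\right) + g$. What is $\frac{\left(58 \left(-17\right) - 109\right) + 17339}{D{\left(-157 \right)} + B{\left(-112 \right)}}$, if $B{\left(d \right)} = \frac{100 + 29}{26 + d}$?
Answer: $\frac{32488}{49295} \approx 0.65905$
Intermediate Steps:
$D{\left(g \right)} = g^{2}$
$B{\left(d \right)} = \frac{129}{26 + d}$
$\frac{\left(58 \left(-17\right) - 109\right) + 17339}{D{\left(-157 \right)} + B{\left(-112 \right)}} = \frac{\left(58 \left(-17\right) - 109\right) + 17339}{\left(-157\right)^{2} + \frac{129}{26 - 112}} = \frac{\left(-986 - 109\right) + 17339}{24649 + \frac{129}{-86}} = \frac{-1095 + 17339}{24649 + 129 \left(- \frac{1}{86}\right)} = \frac{16244}{24649 - \frac{3}{2}} = \frac{16244}{\frac{49295}{2}} = 16244 \cdot \frac{2}{49295} = \frac{32488}{49295}$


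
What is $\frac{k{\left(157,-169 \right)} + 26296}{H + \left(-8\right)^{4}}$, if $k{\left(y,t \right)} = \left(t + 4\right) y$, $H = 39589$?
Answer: $\frac{391}{43685} \approx 0.0089504$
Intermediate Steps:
$k{\left(y,t \right)} = y \left(4 + t\right)$ ($k{\left(y,t \right)} = \left(4 + t\right) y = y \left(4 + t\right)$)
$\frac{k{\left(157,-169 \right)} + 26296}{H + \left(-8\right)^{4}} = \frac{157 \left(4 - 169\right) + 26296}{39589 + \left(-8\right)^{4}} = \frac{157 \left(-165\right) + 26296}{39589 + 4096} = \frac{-25905 + 26296}{43685} = 391 \cdot \frac{1}{43685} = \frac{391}{43685}$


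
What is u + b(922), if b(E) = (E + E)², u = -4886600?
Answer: -1486264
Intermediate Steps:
b(E) = 4*E² (b(E) = (2*E)² = 4*E²)
u + b(922) = -4886600 + 4*922² = -4886600 + 4*850084 = -4886600 + 3400336 = -1486264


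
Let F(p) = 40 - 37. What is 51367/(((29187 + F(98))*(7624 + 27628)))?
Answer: 51367/1029005880 ≈ 4.9919e-5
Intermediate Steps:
F(p) = 3
51367/(((29187 + F(98))*(7624 + 27628))) = 51367/(((29187 + 3)*(7624 + 27628))) = 51367/((29190*35252)) = 51367/1029005880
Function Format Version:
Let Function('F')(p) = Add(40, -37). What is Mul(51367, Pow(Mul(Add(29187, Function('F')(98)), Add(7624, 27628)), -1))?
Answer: Rational(51367, 1029005880) ≈ 4.9919e-5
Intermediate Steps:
Function('F')(p) = 3
Mul(51367, Pow(Mul(Add(29187, Function('F')(98)), Add(7624, 27628)), -1)) = Mul(51367, Pow(Mul(Add(29187, 3), Add(7624, 27628)), -1)) = Mul(51367, Pow(Mul(29190, 35252), -1)) = Mul(51367, Pow(1029005880, -1)) = Mul(51367, Rational(1, 1029005880)) = Rational(51367, 1029005880)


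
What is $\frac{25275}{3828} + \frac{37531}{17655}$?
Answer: $\frac{17875721}{2047980} \approx 8.7285$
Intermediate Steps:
$\frac{25275}{3828} + \frac{37531}{17655} = 25275 \cdot \frac{1}{3828} + 37531 \cdot \frac{1}{17655} = \frac{8425}{1276} + \frac{37531}{17655} = \frac{17875721}{2047980}$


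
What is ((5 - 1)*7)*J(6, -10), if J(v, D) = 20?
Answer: 560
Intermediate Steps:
((5 - 1)*7)*J(6, -10) = ((5 - 1)*7)*20 = (4*7)*20 = 28*20 = 560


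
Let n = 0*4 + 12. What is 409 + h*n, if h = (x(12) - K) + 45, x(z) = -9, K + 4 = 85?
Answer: -131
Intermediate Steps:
K = 81 (K = -4 + 85 = 81)
h = -45 (h = (-9 - 1*81) + 45 = (-9 - 81) + 45 = -90 + 45 = -45)
n = 12 (n = 0 + 12 = 12)
409 + h*n = 409 - 45*12 = 409 - 540 = -131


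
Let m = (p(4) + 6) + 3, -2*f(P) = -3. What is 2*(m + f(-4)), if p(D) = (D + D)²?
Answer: 149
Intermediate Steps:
f(P) = 3/2 (f(P) = -½*(-3) = 3/2)
p(D) = 4*D² (p(D) = (2*D)² = 4*D²)
m = 73 (m = (4*4² + 6) + 3 = (4*16 + 6) + 3 = (64 + 6) + 3 = 70 + 3 = 73)
2*(m + f(-4)) = 2*(73 + 3/2) = 2*(149/2) = 149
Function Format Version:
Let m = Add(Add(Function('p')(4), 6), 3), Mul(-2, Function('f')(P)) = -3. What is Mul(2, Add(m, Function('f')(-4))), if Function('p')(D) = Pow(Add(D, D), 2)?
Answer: 149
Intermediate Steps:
Function('f')(P) = Rational(3, 2) (Function('f')(P) = Mul(Rational(-1, 2), -3) = Rational(3, 2))
Function('p')(D) = Mul(4, Pow(D, 2)) (Function('p')(D) = Pow(Mul(2, D), 2) = Mul(4, Pow(D, 2)))
m = 73 (m = Add(Add(Mul(4, Pow(4, 2)), 6), 3) = Add(Add(Mul(4, 16), 6), 3) = Add(Add(64, 6), 3) = Add(70, 3) = 73)
Mul(2, Add(m, Function('f')(-4))) = Mul(2, Add(73, Rational(3, 2))) = Mul(2, Rational(149, 2)) = 149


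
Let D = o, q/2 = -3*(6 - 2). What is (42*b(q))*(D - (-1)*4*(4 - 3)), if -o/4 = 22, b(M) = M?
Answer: 84672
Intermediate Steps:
q = -24 (q = 2*(-3*(6 - 2)) = 2*(-3*4) = 2*(-12) = -24)
o = -88 (o = -4*22 = -88)
D = -88
(42*b(q))*(D - (-1)*4*(4 - 3)) = (42*(-24))*(-88 - (-1)*4*(4 - 3)) = -1008*(-88 - (-1)*4*1) = -1008*(-88 - (-1)*4) = -1008*(-88 - 1*(-4)) = -1008*(-88 + 4) = -1008*(-84) = 84672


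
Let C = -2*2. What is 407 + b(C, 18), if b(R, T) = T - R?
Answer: 429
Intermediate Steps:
C = -4
407 + b(C, 18) = 407 + (18 - 1*(-4)) = 407 + (18 + 4) = 407 + 22 = 429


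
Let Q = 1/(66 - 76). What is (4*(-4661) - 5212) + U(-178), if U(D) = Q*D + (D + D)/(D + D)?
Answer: -119186/5 ≈ -23837.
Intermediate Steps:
Q = -⅒ (Q = 1/(-10) = -⅒ ≈ -0.10000)
U(D) = 1 - D/10 (U(D) = -D/10 + (D + D)/(D + D) = -D/10 + (2*D)/((2*D)) = -D/10 + (2*D)*(1/(2*D)) = -D/10 + 1 = 1 - D/10)
(4*(-4661) - 5212) + U(-178) = (4*(-4661) - 5212) + (1 - ⅒*(-178)) = (-18644 - 5212) + (1 + 89/5) = -23856 + 94/5 = -119186/5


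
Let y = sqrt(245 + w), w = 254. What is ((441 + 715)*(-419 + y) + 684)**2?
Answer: 234613174064 - 1118268160*sqrt(499) ≈ 2.0963e+11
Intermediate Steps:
y = sqrt(499) (y = sqrt(245 + 254) = sqrt(499) ≈ 22.338)
((441 + 715)*(-419 + y) + 684)**2 = ((441 + 715)*(-419 + sqrt(499)) + 684)**2 = (1156*(-419 + sqrt(499)) + 684)**2 = ((-484364 + 1156*sqrt(499)) + 684)**2 = (-483680 + 1156*sqrt(499))**2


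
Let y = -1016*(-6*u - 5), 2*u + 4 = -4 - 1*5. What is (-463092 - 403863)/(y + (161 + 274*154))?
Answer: -866955/7813 ≈ -110.96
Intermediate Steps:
u = -13/2 (u = -2 + (-4 - 1*5)/2 = -2 + (-4 - 5)/2 = -2 + (½)*(-9) = -2 - 9/2 = -13/2 ≈ -6.5000)
y = -34544 (y = -1016*(-6*(-13/2) - 5) = -1016*(39 - 5) = -1016*34 = -34544)
(-463092 - 403863)/(y + (161 + 274*154)) = (-463092 - 403863)/(-34544 + (161 + 274*154)) = -866955/(-34544 + (161 + 42196)) = -866955/(-34544 + 42357) = -866955/7813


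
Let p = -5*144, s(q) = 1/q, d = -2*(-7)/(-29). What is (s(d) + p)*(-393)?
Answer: 3972837/14 ≈ 2.8377e+5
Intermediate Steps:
d = -14/29 (d = 14*(-1/29) = -14/29 ≈ -0.48276)
p = -720
(s(d) + p)*(-393) = (1/(-14/29) - 720)*(-393) = (-29/14 - 720)*(-393) = -10109/14*(-393) = 3972837/14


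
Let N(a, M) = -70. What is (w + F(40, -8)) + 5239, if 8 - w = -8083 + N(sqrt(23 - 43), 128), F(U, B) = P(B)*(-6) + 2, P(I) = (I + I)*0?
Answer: 13402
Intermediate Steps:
P(I) = 0 (P(I) = (2*I)*0 = 0)
F(U, B) = 2 (F(U, B) = 0*(-6) + 2 = 0 + 2 = 2)
w = 8161 (w = 8 - (-8083 - 70) = 8 - 1*(-8153) = 8 + 8153 = 8161)
(w + F(40, -8)) + 5239 = (8161 + 2) + 5239 = 8163 + 5239 = 13402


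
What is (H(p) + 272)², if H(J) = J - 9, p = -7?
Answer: 65536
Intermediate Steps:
H(J) = -9 + J
(H(p) + 272)² = ((-9 - 7) + 272)² = (-16 + 272)² = 256² = 65536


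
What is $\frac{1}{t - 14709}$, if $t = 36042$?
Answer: $\frac{1}{21333} \approx 4.6876 \cdot 10^{-5}$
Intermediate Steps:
$\frac{1}{t - 14709} = \frac{1}{36042 - 14709} = \frac{1}{21333}$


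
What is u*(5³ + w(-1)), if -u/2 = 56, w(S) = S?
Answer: -13888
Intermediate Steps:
u = -112 (u = -2*56 = -112)
u*(5³ + w(-1)) = -112*(5³ - 1) = -112*(125 - 1) = -112*124 = -13888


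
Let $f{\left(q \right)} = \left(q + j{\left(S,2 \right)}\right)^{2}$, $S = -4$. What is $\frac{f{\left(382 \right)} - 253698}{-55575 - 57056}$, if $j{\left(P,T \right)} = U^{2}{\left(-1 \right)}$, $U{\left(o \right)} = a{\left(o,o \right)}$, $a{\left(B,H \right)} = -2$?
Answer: $\frac{104702}{112631} \approx 0.9296$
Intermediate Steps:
$U{\left(o \right)} = -2$
$j{\left(P,T \right)} = 4$ ($j{\left(P,T \right)} = \left(-2\right)^{2} = 4$)
$f{\left(q \right)} = \left(4 + q\right)^{2}$ ($f{\left(q \right)} = \left(q + 4\right)^{2} = \left(4 + q\right)^{2}$)
$\frac{f{\left(382 \right)} - 253698}{-55575 - 57056} = \frac{\left(4 + 382\right)^{2} - 253698}{-55575 - 57056} = \frac{386^{2} - 253698}{-112631} = \left(148996 - 253698\right) \left(- \frac{1}{112631}\right) = \left(-104702\right) \left(- \frac{1}{112631}\right) = \frac{104702}{112631}$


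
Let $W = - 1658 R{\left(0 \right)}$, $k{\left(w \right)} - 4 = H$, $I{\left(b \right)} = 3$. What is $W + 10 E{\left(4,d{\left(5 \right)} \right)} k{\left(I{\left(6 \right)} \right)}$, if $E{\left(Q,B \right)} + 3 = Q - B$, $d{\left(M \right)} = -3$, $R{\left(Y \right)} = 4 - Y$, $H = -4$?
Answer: $-6632$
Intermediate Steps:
$k{\left(w \right)} = 0$ ($k{\left(w \right)} = 4 - 4 = 0$)
$W = -6632$ ($W = - 1658 \left(4 - 0\right) = - 1658 \left(4 + 0\right) = \left(-1658\right) 4 = -6632$)
$E{\left(Q,B \right)} = -3 + Q - B$ ($E{\left(Q,B \right)} = -3 - \left(B - Q\right) = -3 + Q - B$)
$W + 10 E{\left(4,d{\left(5 \right)} \right)} k{\left(I{\left(6 \right)} \right)} = -6632 + 10 \left(-3 + 4 - -3\right) 0 = -6632 + 10 \left(-3 + 4 + 3\right) 0 = -6632 + 10 \cdot 4 \cdot 0 = -6632 + 40 \cdot 0 = -6632 + 0 = -6632$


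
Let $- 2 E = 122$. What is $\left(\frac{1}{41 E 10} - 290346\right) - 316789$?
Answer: $- \frac{15184446351}{25010} \approx -6.0714 \cdot 10^{5}$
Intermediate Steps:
$E = -61$ ($E = \left(- \frac{1}{2}\right) 122 = -61$)
$\left(\frac{1}{41 E 10} - 290346\right) - 316789 = \left(\frac{1}{41 \left(\left(-61\right) 10\right)} - 290346\right) - 316789 = \left(\frac{1}{41 \left(-610\right)} - 290346\right) - 316789 = \left(\frac{1}{-25010} - 290346\right) - 316789 = \left(- \frac{1}{25010} - 290346\right) - 316789 = - \frac{7261553461}{25010} - 316789 = - \frac{15184446351}{25010}$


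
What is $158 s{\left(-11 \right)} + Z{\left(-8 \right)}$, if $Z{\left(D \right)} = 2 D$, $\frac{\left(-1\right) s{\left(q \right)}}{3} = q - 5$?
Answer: $7568$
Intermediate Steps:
$s{\left(q \right)} = 15 - 3 q$ ($s{\left(q \right)} = - 3 \left(q - 5\right) = - 3 \left(-5 + q\right) = 15 - 3 q$)
$158 s{\left(-11 \right)} + Z{\left(-8 \right)} = 158 \left(15 - -33\right) + 2 \left(-8\right) = 158 \left(15 + 33\right) - 16 = 158 \cdot 48 - 16 = 7584 - 16 = 7568$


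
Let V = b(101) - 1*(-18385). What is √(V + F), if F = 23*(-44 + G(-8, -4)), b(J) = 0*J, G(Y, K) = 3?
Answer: 3*√1938 ≈ 132.07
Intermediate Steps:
b(J) = 0
V = 18385 (V = 0 - 1*(-18385) = 0 + 18385 = 18385)
F = -943 (F = 23*(-44 + 3) = 23*(-41) = -943)
√(V + F) = √(18385 - 943) = √17442 = 3*√1938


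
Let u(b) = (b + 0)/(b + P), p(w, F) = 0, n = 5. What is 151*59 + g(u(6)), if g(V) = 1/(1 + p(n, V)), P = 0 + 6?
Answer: 8910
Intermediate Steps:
P = 6
u(b) = b/(6 + b) (u(b) = (b + 0)/(b + 6) = b/(6 + b))
g(V) = 1 (g(V) = 1/(1 + 0) = 1/1 = 1)
151*59 + g(u(6)) = 151*59 + 1 = 8909 + 1 = 8910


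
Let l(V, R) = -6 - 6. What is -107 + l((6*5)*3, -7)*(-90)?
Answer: 973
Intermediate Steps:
l(V, R) = -12
-107 + l((6*5)*3, -7)*(-90) = -107 - 12*(-90) = -107 + 1080 = 973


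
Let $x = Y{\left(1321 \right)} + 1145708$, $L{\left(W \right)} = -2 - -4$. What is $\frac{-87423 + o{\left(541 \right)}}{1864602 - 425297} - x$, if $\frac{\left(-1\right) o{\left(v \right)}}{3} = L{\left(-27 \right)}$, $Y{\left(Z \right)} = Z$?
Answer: $- \frac{1650924662274}{1439305} \approx -1.147 \cdot 10^{6}$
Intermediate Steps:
$L{\left(W \right)} = 2$ ($L{\left(W \right)} = -2 + 4 = 2$)
$o{\left(v \right)} = -6$ ($o{\left(v \right)} = \left(-3\right) 2 = -6$)
$x = 1147029$ ($x = 1321 + 1145708 = 1147029$)
$\frac{-87423 + o{\left(541 \right)}}{1864602 - 425297} - x = \frac{-87423 - 6}{1864602 - 425297} - 1147029 = - \frac{87429}{1439305} - 1147029 = - \frac{1650924662274}{1439305}$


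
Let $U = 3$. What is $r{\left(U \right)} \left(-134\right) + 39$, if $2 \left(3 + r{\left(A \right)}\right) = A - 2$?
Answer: $374$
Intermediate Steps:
$r{\left(A \right)} = -4 + \frac{A}{2}$ ($r{\left(A \right)} = -3 + \frac{A - 2}{2} = -3 + \frac{-2 + A}{2} = -3 + \left(-1 + \frac{A}{2}\right) = -4 + \frac{A}{2}$)
$r{\left(U \right)} \left(-134\right) + 39 = \left(-4 + \frac{1}{2} \cdot 3\right) \left(-134\right) + 39 = \left(-4 + \frac{3}{2}\right) \left(-134\right) + 39 = \left(- \frac{5}{2}\right) \left(-134\right) + 39 = 335 + 39 = 374$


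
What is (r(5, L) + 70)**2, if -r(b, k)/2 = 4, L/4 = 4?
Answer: 3844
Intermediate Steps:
L = 16 (L = 4*4 = 16)
r(b, k) = -8 (r(b, k) = -2*4 = -8)
(r(5, L) + 70)**2 = (-8 + 70)**2 = 62**2 = 3844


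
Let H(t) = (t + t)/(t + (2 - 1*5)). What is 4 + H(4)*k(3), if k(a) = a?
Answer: 28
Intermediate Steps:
H(t) = 2*t/(-3 + t) (H(t) = (2*t)/(t + (2 - 5)) = (2*t)/(t - 3) = (2*t)/(-3 + t) = 2*t/(-3 + t))
4 + H(4)*k(3) = 4 + (2*4/(-3 + 4))*3 = 4 + (2*4/1)*3 = 4 + (2*4*1)*3 = 4 + 8*3 = 4 + 24 = 28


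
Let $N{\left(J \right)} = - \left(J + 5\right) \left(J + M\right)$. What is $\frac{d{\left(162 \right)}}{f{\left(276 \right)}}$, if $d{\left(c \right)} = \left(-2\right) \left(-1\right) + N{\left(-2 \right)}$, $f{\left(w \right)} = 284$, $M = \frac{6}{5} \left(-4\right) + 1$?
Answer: $\frac{97}{1420} \approx 0.06831$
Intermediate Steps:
$M = - \frac{19}{5}$ ($M = 6 \cdot \frac{1}{5} \left(-4\right) + 1 = \frac{6}{5} \left(-4\right) + 1 = - \frac{24}{5} + 1 = - \frac{19}{5} \approx -3.8$)
$N{\left(J \right)} = - \left(5 + J\right) \left(- \frac{19}{5} + J\right)$ ($N{\left(J \right)} = - \left(J + 5\right) \left(J - \frac{19}{5}\right) = - \left(5 + J\right) \left(- \frac{19}{5} + J\right)$)
$d{\left(c \right)} = \frac{97}{5}$ ($d{\left(c \right)} = \left(-2\right) \left(-1\right) - - \frac{87}{5} = 2 + \left(19 - 4 + \frac{12}{5}\right) = 2 + \frac{87}{5} = \frac{97}{5}$)
$\frac{d{\left(162 \right)}}{f{\left(276 \right)}} = \frac{97}{5 \cdot 284} = \frac{97}{5} \cdot \frac{1}{284} = \frac{97}{1420}$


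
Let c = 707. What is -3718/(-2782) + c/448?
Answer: 19959/6848 ≈ 2.9146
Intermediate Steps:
-3718/(-2782) + c/448 = -3718/(-2782) + 707/448 = -3718*(-1/2782) + 707*(1/448) = 143/107 + 101/64 = 19959/6848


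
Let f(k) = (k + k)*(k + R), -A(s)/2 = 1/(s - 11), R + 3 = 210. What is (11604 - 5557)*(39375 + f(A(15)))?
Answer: 473703839/2 ≈ 2.3685e+8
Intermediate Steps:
R = 207 (R = -3 + 210 = 207)
A(s) = -2/(-11 + s) (A(s) = -2/(s - 11) = -2/(-11 + s))
f(k) = 2*k*(207 + k) (f(k) = (k + k)*(k + 207) = (2*k)*(207 + k) = 2*k*(207 + k))
(11604 - 5557)*(39375 + f(A(15))) = (11604 - 5557)*(39375 + 2*(-2/(-11 + 15))*(207 - 2/(-11 + 15))) = 6047*(39375 + 2*(-2/4)*(207 - 2/4)) = 6047*(39375 + 2*(-2*¼)*(207 - 2*¼)) = 6047*(39375 + 2*(-½)*(207 - ½)) = 6047*(39375 + 2*(-½)*(413/2)) = 6047*(39375 - 413/2) = 6047*(78337/2) = 473703839/2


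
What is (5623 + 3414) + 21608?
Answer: 30645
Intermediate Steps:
(5623 + 3414) + 21608 = 9037 + 21608 = 30645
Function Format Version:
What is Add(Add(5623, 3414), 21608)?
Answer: 30645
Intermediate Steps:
Add(Add(5623, 3414), 21608) = Add(9037, 21608) = 30645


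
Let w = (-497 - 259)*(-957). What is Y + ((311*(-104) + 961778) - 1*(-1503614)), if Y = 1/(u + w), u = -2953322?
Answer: 5425283421839/2229830 ≈ 2.4330e+6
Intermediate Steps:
w = 723492 (w = -756*(-957) = 723492)
Y = -1/2229830 (Y = 1/(-2953322 + 723492) = 1/(-2229830) = -1/2229830 ≈ -4.4846e-7)
Y + ((311*(-104) + 961778) - 1*(-1503614)) = -1/2229830 + ((311*(-104) + 961778) - 1*(-1503614)) = -1/2229830 + ((-32344 + 961778) + 1503614) = -1/2229830 + (929434 + 1503614) = -1/2229830 + 2433048 = 5425283421839/2229830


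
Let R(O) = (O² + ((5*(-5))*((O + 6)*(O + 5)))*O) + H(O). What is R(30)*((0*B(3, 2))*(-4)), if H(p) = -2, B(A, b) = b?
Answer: 0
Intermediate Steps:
R(O) = -2 + O² - 25*O*(5 + O)*(6 + O) (R(O) = (O² + ((5*(-5))*((O + 6)*(O + 5)))*O) - 2 = (O² + (-25*(6 + O)*(5 + O))*O) - 2 = (O² + (-25*(5 + O)*(6 + O))*O) - 2 = (O² - 25*O*(5 + O)*(6 + O)) - 2 = -2 + O² - 25*O*(5 + O)*(6 + O))
R(30)*((0*B(3, 2))*(-4)) = (-2 - 750*30 - 274*30² - 25*30³)*((0*2)*(-4)) = (-2 - 22500 - 274*900 - 25*27000)*(0*(-4)) = (-2 - 22500 - 246600 - 675000)*0 = -944102*0 = 0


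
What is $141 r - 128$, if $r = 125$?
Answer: $17497$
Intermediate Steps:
$141 r - 128 = 141 \cdot 125 - 128 = 17625 - 128 = 17497$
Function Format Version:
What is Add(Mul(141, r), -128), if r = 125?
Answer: 17497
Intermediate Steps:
Add(Mul(141, r), -128) = Add(Mul(141, 125), -128) = Add(17625, -128) = 17497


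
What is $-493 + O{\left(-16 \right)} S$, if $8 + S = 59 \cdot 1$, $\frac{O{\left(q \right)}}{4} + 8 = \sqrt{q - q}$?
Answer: $-2125$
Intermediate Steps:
$O{\left(q \right)} = -32$ ($O{\left(q \right)} = -32 + 4 \sqrt{q - q} = -32 + 4 \sqrt{0} = -32 + 4 \cdot 0 = -32 + 0 = -32$)
$S = 51$ ($S = -8 + 59 \cdot 1 = -8 + 59 = 51$)
$-493 + O{\left(-16 \right)} S = -493 - 1632 = -2125$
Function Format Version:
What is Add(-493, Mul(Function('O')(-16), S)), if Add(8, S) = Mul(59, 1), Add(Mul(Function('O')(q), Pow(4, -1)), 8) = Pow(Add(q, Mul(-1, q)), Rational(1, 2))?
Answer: -2125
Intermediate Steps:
Function('O')(q) = -32 (Function('O')(q) = Add(-32, Mul(4, Pow(Add(q, Mul(-1, q)), Rational(1, 2)))) = Add(-32, Mul(4, Pow(0, Rational(1, 2)))) = Add(-32, Mul(4, 0)) = Add(-32, 0) = -32)
S = 51 (S = Add(-8, Mul(59, 1)) = Add(-8, 59) = 51)
Add(-493, Mul(Function('O')(-16), S)) = Add(-493, Mul(-32, 51)) = Add(-493, -1632) = -2125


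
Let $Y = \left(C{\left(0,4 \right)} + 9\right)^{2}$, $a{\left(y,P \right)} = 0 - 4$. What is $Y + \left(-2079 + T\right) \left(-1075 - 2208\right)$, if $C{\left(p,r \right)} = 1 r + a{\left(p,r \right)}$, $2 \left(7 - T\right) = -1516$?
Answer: $4313943$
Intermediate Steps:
$T = 765$ ($T = 7 - -758 = 7 + 758 = 765$)
$a{\left(y,P \right)} = -4$
$C{\left(p,r \right)} = -4 + r$ ($C{\left(p,r \right)} = 1 r - 4 = r - 4 = -4 + r$)
$Y = 81$ ($Y = \left(\left(-4 + 4\right) + 9\right)^{2} = \left(0 + 9\right)^{2} = 9^{2} = 81$)
$Y + \left(-2079 + T\right) \left(-1075 - 2208\right) = 81 + \left(-2079 + 765\right) \left(-1075 - 2208\right) = 81 - -4313862 = 81 + 4313862 = 4313943$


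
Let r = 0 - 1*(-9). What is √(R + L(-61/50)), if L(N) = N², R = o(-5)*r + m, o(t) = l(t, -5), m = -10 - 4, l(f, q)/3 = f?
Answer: I*√368779/50 ≈ 12.145*I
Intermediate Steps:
l(f, q) = 3*f
m = -14
o(t) = 3*t
r = 9 (r = 0 + 9 = 9)
R = -149 (R = (3*(-5))*9 - 14 = -15*9 - 14 = -135 - 14 = -149)
√(R + L(-61/50)) = √(-149 + (-61/50)²) = √(-149 + 3721/2500) = √(-368779/2500) = I*√368779/50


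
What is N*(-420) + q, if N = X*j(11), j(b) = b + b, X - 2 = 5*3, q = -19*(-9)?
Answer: -156909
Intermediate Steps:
q = 171
X = 17 (X = 2 + 5*3 = 2 + 15 = 17)
j(b) = 2*b
N = 374 (N = 17*(2*11) = 17*22 = 374)
N*(-420) + q = 374*(-420) + 171 = -157080 + 171 = -156909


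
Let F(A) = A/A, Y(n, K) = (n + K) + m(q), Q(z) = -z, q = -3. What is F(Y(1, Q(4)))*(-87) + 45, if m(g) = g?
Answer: -42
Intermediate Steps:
Y(n, K) = -3 + K + n (Y(n, K) = (n + K) - 3 = (K + n) - 3 = -3 + K + n)
F(A) = 1
F(Y(1, Q(4)))*(-87) + 45 = 1*(-87) + 45 = -87 + 45 = -42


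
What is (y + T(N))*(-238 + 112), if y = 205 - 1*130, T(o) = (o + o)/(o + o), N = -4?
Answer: -9576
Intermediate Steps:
T(o) = 1 (T(o) = (2*o)/((2*o)) = (2*o)*(1/(2*o)) = 1)
y = 75 (y = 205 - 130 = 75)
(y + T(N))*(-238 + 112) = (75 + 1)*(-238 + 112) = 76*(-126) = -9576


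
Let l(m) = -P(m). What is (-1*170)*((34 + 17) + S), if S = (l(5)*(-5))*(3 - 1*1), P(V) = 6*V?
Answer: -59670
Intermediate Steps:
l(m) = -6*m
S = 300 (S = (-6*5*(-5))*(3 - 1*1) = (-30*(-5))*(3 - 1) = 150*2 = 300)
(-1*170)*((34 + 17) + S) = (-1*170)*((34 + 17) + 300) = -170*(51 + 300) = -170*351 = -59670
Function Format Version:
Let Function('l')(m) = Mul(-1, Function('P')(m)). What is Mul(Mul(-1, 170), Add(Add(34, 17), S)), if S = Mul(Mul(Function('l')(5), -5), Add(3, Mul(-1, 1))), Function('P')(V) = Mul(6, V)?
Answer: -59670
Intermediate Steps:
Function('l')(m) = Mul(-6, m) (Function('l')(m) = Mul(-1, Mul(6, m)) = Mul(-6, m))
S = 300 (S = Mul(Mul(Mul(-6, 5), -5), Add(3, Mul(-1, 1))) = Mul(Mul(-30, -5), Add(3, -1)) = Mul(150, 2) = 300)
Mul(Mul(-1, 170), Add(Add(34, 17), S)) = Mul(Mul(-1, 170), Add(Add(34, 17), 300)) = Mul(-170, Add(51, 300)) = Mul(-170, 351) = -59670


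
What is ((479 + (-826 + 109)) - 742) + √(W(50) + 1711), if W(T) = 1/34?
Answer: -980 + 5*√79118/34 ≈ -938.64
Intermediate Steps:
W(T) = 1/34
((479 + (-826 + 109)) - 742) + √(W(50) + 1711) = ((479 + (-826 + 109)) - 742) + √(1/34 + 1711) = ((479 - 717) - 742) + √(58175/34) = (-238 - 742) + 5*√79118/34 = -980 + 5*√79118/34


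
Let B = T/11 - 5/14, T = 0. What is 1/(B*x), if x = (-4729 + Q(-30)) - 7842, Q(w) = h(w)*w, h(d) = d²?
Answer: 2/28265 ≈ 7.0759e-5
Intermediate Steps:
Q(w) = w³ (Q(w) = w²*w = w³)
B = -5/14 (B = 0/11 - 5/14 = 0*(1/11) - 5*1/14 = 0 - 5/14 = -5/14 ≈ -0.35714)
x = -39571 (x = (-4729 + (-30)³) - 7842 = (-4729 - 27000) - 7842 = -31729 - 7842 = -39571)
1/(B*x) = 1/(-5/14*(-39571)) = 1/(28265/2) = 2/28265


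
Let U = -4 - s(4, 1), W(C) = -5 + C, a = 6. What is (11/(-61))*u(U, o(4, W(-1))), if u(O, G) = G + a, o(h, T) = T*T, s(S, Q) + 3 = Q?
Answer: -462/61 ≈ -7.5738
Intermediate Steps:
s(S, Q) = -3 + Q
o(h, T) = T²
U = -2 (U = -4 - (-3 + 1) = -4 - 1*(-2) = -4 + 2 = -2)
u(O, G) = 6 + G (u(O, G) = G + 6 = 6 + G)
(11/(-61))*u(U, o(4, W(-1))) = (11/(-61))*(6 + (-5 - 1)²) = (11*(-1/61))*(6 + (-6)²) = -11*(6 + 36)/61 = -11/61*42 = -462/61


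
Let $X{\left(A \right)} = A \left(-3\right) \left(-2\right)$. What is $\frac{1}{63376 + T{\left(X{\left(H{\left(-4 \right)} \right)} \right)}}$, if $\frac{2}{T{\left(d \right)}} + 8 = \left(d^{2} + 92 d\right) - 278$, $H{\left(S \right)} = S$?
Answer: $\frac{959}{60777583} \approx 1.5779 \cdot 10^{-5}$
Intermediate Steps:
$X{\left(A \right)} = 6 A$ ($X{\left(A \right)} = - 3 A \left(-2\right) = 6 A$)
$T{\left(d \right)} = \frac{2}{-286 + d^{2} + 92 d}$ ($T{\left(d \right)} = \frac{2}{-8 - \left(278 - d^{2} - 92 d\right)} = \frac{2}{-8 + \left(-278 + d^{2} + 92 d\right)} = \frac{2}{-286 + d^{2} + 92 d}$)
$\frac{1}{63376 + T{\left(X{\left(H{\left(-4 \right)} \right)} \right)}} = \frac{1}{63376 + \frac{2}{-286 + \left(6 \left(-4\right)\right)^{2} + 92 \cdot 6 \left(-4\right)}} = \frac{1}{63376 + \frac{2}{-286 + \left(-24\right)^{2} + 92 \left(-24\right)}} = \frac{1}{63376 + \frac{2}{-286 + 576 - 2208}} = \frac{1}{63376 + \frac{2}{-1918}} = \frac{1}{63376 + 2 \left(- \frac{1}{1918}\right)} = \frac{1}{63376 - \frac{1}{959}} = \frac{1}{\frac{60777583}{959}} = \frac{959}{60777583}$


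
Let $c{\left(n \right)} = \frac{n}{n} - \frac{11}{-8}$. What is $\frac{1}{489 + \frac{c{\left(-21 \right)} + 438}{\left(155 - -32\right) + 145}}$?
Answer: $\frac{2656}{1302307} \approx 0.0020395$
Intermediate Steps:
$c{\left(n \right)} = \frac{19}{8}$ ($c{\left(n \right)} = 1 - - \frac{11}{8} = 1 + \frac{11}{8} = \frac{19}{8}$)
$\frac{1}{489 + \frac{c{\left(-21 \right)} + 438}{\left(155 - -32\right) + 145}} = \frac{1}{489 + \frac{\frac{19}{8} + 438}{\left(155 - -32\right) + 145}} = \frac{1}{489 + \frac{3523}{8 \left(\left(155 + 32\right) + 145\right)}} = \frac{1}{489 + \frac{3523}{8 \left(187 + 145\right)}} = \frac{1}{489 + \frac{3523}{8 \cdot 332}} = \frac{1}{489 + \frac{3523}{8} \cdot \frac{1}{332}} = \frac{1}{489 + \frac{3523}{2656}} = \frac{1}{\frac{1302307}{2656}} = \frac{2656}{1302307}$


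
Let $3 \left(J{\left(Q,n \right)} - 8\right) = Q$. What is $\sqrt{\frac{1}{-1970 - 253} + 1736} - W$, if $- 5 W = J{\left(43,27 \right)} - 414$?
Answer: $- \frac{235}{3} + \frac{\sqrt{953204369}}{741} \approx -36.668$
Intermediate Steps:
$J{\left(Q,n \right)} = 8 + \frac{Q}{3}$
$W = \frac{235}{3}$ ($W = - \frac{\left(8 + \frac{1}{3} \cdot 43\right) - 414}{5} = - \frac{\left(8 + \frac{43}{3}\right) - 414}{5} = - \frac{\frac{67}{3} - 414}{5} = \left(- \frac{1}{5}\right) \left(- \frac{1175}{3}\right) = \frac{235}{3} \approx 78.333$)
$\sqrt{\frac{1}{-1970 - 253} + 1736} - W = \sqrt{\frac{1}{-1970 - 253} + 1736} - \frac{235}{3} = \sqrt{\frac{1}{-2223} + 1736} - \frac{235}{3} = \sqrt{- \frac{1}{2223} + 1736} - \frac{235}{3} = \sqrt{\frac{3859127}{2223}} - \frac{235}{3} = \frac{\sqrt{953204369}}{741} - \frac{235}{3} = - \frac{235}{3} + \frac{\sqrt{953204369}}{741}$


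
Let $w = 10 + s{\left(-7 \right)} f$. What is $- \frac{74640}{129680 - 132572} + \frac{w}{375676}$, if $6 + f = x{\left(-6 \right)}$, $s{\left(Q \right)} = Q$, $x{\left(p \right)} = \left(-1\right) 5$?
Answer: $\frac{2336725687}{90537916} \approx 25.809$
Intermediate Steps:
$x{\left(p \right)} = -5$
$f = -11$ ($f = -6 - 5 = -11$)
$w = 87$ ($w = 10 - -77 = 10 + 77 = 87$)
$- \frac{74640}{129680 - 132572} + \frac{w}{375676} = - \frac{74640}{129680 - 132572} + \frac{87}{375676} = - \frac{74640}{129680 - 132572} + 87 \cdot \frac{1}{375676} = - \frac{74640}{-2892} + \frac{87}{375676} = \left(-74640\right) \left(- \frac{1}{2892}\right) + \frac{87}{375676} = \frac{6220}{241} + \frac{87}{375676} = \frac{2336725687}{90537916}$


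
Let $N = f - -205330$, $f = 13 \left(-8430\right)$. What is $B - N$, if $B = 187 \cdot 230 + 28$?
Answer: $-52702$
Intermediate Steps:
$f = -109590$
$B = 43038$ ($B = 43010 + 28 = 43038$)
$N = 95740$ ($N = -109590 - -205330 = -109590 + 205330 = 95740$)
$B - N = 43038 - 95740 = -52702$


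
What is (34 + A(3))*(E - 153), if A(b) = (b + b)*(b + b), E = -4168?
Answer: -302470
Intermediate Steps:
A(b) = 4*b**2 (A(b) = (2*b)*(2*b) = 4*b**2)
(34 + A(3))*(E - 153) = (34 + 4*3**2)*(-4168 - 153) = (34 + 4*9)*(-4321) = (34 + 36)*(-4321) = 70*(-4321) = -302470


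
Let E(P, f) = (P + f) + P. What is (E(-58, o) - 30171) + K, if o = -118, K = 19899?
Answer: -10506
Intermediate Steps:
E(P, f) = f + 2*P
(E(-58, o) - 30171) + K = ((-118 + 2*(-58)) - 30171) + 19899 = ((-118 - 116) - 30171) + 19899 = (-234 - 30171) + 19899 = -30405 + 19899 = -10506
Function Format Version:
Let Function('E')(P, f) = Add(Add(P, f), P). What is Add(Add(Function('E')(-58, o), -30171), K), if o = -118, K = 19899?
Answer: -10506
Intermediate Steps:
Function('E')(P, f) = Add(f, Mul(2, P))
Add(Add(Function('E')(-58, o), -30171), K) = Add(Add(Add(-118, Mul(2, -58)), -30171), 19899) = Add(Add(Add(-118, -116), -30171), 19899) = Add(Add(-234, -30171), 19899) = Add(-30405, 19899) = -10506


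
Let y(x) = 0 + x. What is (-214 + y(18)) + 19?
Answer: -177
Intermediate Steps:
y(x) = x
(-214 + y(18)) + 19 = (-214 + 18) + 19 = -196 + 19 = -177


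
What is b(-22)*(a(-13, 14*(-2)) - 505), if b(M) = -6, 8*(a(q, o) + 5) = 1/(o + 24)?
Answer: 48963/16 ≈ 3060.2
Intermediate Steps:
a(q, o) = -5 + 1/(8*(24 + o)) (a(q, o) = -5 + 1/(8*(o + 24)) = -5 + 1/(8*(24 + o)))
b(-22)*(a(-13, 14*(-2)) - 505) = -6*((-959 - 560*(-2))/(8*(24 + 14*(-2))) - 505) = -6*((-959 - 40*(-28))/(8*(24 - 28)) - 505) = -6*((⅛)*(-959 + 1120)/(-4) - 505) = -6*((⅛)*(-¼)*161 - 505) = -6*(-161/32 - 505) = -6*(-16321/32) = 48963/16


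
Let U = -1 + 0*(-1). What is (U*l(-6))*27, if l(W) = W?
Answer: 162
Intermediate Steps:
U = -1 (U = -1 + 0 = -1)
(U*l(-6))*27 = -1*(-6)*27 = 6*27 = 162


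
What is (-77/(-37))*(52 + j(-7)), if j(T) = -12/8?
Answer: 7777/74 ≈ 105.09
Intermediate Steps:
j(T) = -3/2 (j(T) = -12*1/8 = -3/2)
(-77/(-37))*(52 + j(-7)) = (-77/(-37))*(52 - 3/2) = -77*(-1/37)*(101/2) = (77/37)*(101/2) = 7777/74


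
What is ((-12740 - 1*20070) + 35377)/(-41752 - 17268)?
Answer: -2567/59020 ≈ -0.043494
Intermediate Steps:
((-12740 - 1*20070) + 35377)/(-41752 - 17268) = ((-12740 - 20070) + 35377)/(-59020) = (-32810 + 35377)*(-1/59020) = 2567*(-1/59020) = -2567/59020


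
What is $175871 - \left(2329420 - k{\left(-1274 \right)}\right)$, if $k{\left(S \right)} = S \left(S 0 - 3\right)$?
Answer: $-2149727$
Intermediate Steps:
$k{\left(S \right)} = - 3 S$ ($k{\left(S \right)} = S \left(0 - 3\right) = S \left(-3\right) = - 3 S$)
$175871 - \left(2329420 - k{\left(-1274 \right)}\right) = 175871 - \left(2329420 - \left(-3\right) \left(-1274\right)\right) = 175871 - \left(2329420 - 3822\right) = 175871 - 2325598 = -2149727$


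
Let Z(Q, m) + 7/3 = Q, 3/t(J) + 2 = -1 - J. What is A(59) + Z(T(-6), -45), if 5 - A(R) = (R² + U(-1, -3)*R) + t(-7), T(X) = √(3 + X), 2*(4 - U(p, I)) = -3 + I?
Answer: -46705/12 + I*√3 ≈ -3892.1 + 1.732*I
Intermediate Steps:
U(p, I) = 11/2 - I/2 (U(p, I) = 4 - (-3 + I)/2 = 4 + (3/2 - I/2) = 11/2 - I/2)
t(J) = 3/(-3 - J) (t(J) = 3/(-2 + (-1 - J)) = 3/(-3 - J))
Z(Q, m) = -7/3 + Q
A(R) = 17/4 - R² - 7*R (A(R) = 5 - ((R² + (11/2 - ½*(-3))*R) - 3/(3 - 7)) = 5 - ((R² + (11/2 + 3/2)*R) - 3/(-4)) = 5 - ((R² + 7*R) - 3*(-¼)) = 5 - ((R² + 7*R) + ¾) = 5 - (¾ + R² + 7*R) = 5 + (-¾ - R² - 7*R) = 17/4 - R² - 7*R)
A(59) + Z(T(-6), -45) = (17/4 - 1*59² - 7*59) + (-7/3 + √(3 - 6)) = (17/4 - 1*3481 - 413) + (-7/3 + √(-3)) = (17/4 - 3481 - 413) + (-7/3 + I*√3) = -15559/4 + (-7/3 + I*√3) = -46705/12 + I*√3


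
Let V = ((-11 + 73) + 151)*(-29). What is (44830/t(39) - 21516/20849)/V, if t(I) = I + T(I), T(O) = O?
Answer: -466491211/5022586647 ≈ -0.092879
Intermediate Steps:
V = -6177 (V = (62 + 151)*(-29) = 213*(-29) = -6177)
t(I) = 2*I (t(I) = I + I = 2*I)
(44830/t(39) - 21516/20849)/V = (44830/((2*39)) - 21516/20849)/(-6177) = (44830/78 - 21516*1/20849)*(-1/6177) = (44830*(1/78) - 21516/20849)*(-1/6177) = (22415/39 - 21516/20849)*(-1/6177) = (466491211/813111)*(-1/6177) = -466491211/5022586647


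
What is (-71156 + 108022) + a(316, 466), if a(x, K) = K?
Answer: 37332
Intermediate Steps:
(-71156 + 108022) + a(316, 466) = (-71156 + 108022) + 466 = 36866 + 466 = 37332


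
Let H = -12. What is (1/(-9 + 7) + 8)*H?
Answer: -90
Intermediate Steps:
(1/(-9 + 7) + 8)*H = (1/(-9 + 7) + 8)*(-12) = (1/(-2) + 8)*(-12) = (-1/2 + 8)*(-12) = (15/2)*(-12) = -90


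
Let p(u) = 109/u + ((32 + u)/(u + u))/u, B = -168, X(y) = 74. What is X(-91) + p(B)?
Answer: 517549/7056 ≈ 73.349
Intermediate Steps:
p(u) = 109/u + (32 + u)/(2*u²) (p(u) = 109/u + ((32 + u)/((2*u)))/u = 109/u + ((32 + u)*(1/(2*u)))/u = 109/u + ((32 + u)/(2*u))/u = 109/u + (32 + u)/(2*u²))
X(-91) + p(B) = 74 + (½)*(32 + 219*(-168))/(-168)² = 74 + (½)*(1/28224)*(32 - 36792) = 74 + (½)*(1/28224)*(-36760) = 74 - 4595/7056 = 517549/7056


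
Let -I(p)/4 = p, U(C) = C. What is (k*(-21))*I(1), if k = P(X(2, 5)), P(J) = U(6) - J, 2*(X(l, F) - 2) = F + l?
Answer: 42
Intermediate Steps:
X(l, F) = 2 + F/2 + l/2 (X(l, F) = 2 + (F + l)/2 = 2 + (F/2 + l/2) = 2 + F/2 + l/2)
I(p) = -4*p
P(J) = 6 - J
k = 1/2 (k = 6 - (2 + (1/2)*5 + (1/2)*2) = 6 - (2 + 5/2 + 1) = 6 - 1*11/2 = 6 - 11/2 = 1/2 ≈ 0.50000)
(k*(-21))*I(1) = ((1/2)*(-21))*(-4*1) = -21/2*(-4) = 42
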